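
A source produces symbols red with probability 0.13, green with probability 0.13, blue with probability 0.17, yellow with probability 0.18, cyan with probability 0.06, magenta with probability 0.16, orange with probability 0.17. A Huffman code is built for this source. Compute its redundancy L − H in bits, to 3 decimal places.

0.074 bits

Entropy H = −Σ p log₂ p ≈ 2.7463 bits.
Huffman merges: 3/50+13/100→19/100; 13/100+4/25→29/100; 17/100+17/100→17/50; 9/50+19/100→37/100; 29/100+17/50→63/100; 37/100+63/100→1. L = 141/50 ≈ 2.8200.
L − H = 2.8200 − 2.7463 = 0.074 bits.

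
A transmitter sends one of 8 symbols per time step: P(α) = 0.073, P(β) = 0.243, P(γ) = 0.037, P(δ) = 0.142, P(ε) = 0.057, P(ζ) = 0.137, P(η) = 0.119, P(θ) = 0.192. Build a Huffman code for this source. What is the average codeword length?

Repeatedly combine the two least-probable nodes; the expected code length is the sum of the merged weights.
merge 37/1000 + 57/1000 → 47/500
merge 73/1000 + 47/500 → 167/1000
merge 119/1000 + 137/1000 → 32/125
merge 71/500 + 167/1000 → 309/1000
merge 24/125 + 243/1000 → 87/200
merge 32/125 + 309/1000 → 113/200
merge 87/200 + 113/200 → 1
L = 47/500 + 167/1000 + 32/125 + 309/1000 + 87/200 + 113/200 + 1 = 1413/500 = 2.826 bits/symbol.

2.826 bits/symbol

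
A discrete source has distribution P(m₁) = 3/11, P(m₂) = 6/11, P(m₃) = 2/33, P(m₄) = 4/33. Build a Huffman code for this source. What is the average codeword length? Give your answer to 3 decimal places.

1.636 bits/symbol

Repeatedly combine the two least-probable nodes; the expected code length is the sum of the merged weights.
merge 2/33 + 4/33 → 2/11
merge 2/11 + 3/11 → 5/11
merge 5/11 + 6/11 → 1
L = 2/11 + 5/11 + 1 = 18/11 ≈ 1.636 bits/symbol.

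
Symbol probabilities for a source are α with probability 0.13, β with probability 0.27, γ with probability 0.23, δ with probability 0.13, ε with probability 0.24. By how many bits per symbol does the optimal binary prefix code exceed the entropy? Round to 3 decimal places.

Entropy H = −Σ p log₂ p ≈ 2.2571 bits.
Huffman merges: 13/100+13/100→13/50; 23/100+6/25→47/100; 13/50+27/100→53/100; 47/100+53/100→1. L = 113/50 ≈ 2.2600.
L − H = 2.2600 − 2.2571 = 0.003 bits.

0.003 bits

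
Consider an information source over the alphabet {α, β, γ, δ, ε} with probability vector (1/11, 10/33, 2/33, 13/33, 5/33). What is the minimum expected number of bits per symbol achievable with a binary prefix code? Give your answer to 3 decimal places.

Repeatedly combine the two least-probable nodes; the expected code length is the sum of the merged weights.
merge 2/33 + 1/11 → 5/33
merge 5/33 + 5/33 → 10/33
merge 10/33 + 10/33 → 20/33
merge 13/33 + 20/33 → 1
L = 5/33 + 10/33 + 20/33 + 1 = 68/33 ≈ 2.061 bits/symbol.

2.061 bits/symbol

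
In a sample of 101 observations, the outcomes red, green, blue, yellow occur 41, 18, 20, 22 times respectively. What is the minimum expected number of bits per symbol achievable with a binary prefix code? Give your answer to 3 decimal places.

Probabilities are the counts divided by 101.
Repeatedly combine the two least-probable nodes; the expected code length is the sum of the merged weights.
merge 18/101 + 20/101 → 38/101
merge 22/101 + 38/101 → 60/101
merge 41/101 + 60/101 → 1
L = 38/101 + 60/101 + 1 = 199/101 ≈ 1.970 bits/symbol.

1.970 bits/symbol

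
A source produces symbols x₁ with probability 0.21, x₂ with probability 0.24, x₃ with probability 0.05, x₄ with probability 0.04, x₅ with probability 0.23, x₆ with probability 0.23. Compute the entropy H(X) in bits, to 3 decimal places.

H = −Σ pᵢ log₂ pᵢ.
−0.21·log₂(0.21) = 0.4728
−0.24·log₂(0.24) = 0.4941
−0.05·log₂(0.05) = 0.2161
−0.04·log₂(0.04) = 0.1858
−0.23·log₂(0.23) = 0.4877
−0.23·log₂(0.23) = 0.4877
Sum ≈ 2.3441 → 2.344 bits.

2.344 bits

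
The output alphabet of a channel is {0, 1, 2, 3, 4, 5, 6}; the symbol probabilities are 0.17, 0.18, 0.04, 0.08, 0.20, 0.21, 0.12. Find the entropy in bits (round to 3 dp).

H = −Σ pᵢ log₂ pᵢ.
−0.17·log₂(0.17) = 0.4346
−0.18·log₂(0.18) = 0.4453
−0.04·log₂(0.04) = 0.1858
−0.08·log₂(0.08) = 0.2915
−0.20·log₂(0.20) = 0.4644
−0.21·log₂(0.21) = 0.4728
−0.12·log₂(0.12) = 0.3671
Sum ≈ 2.6614 → 2.661 bits.

2.661 bits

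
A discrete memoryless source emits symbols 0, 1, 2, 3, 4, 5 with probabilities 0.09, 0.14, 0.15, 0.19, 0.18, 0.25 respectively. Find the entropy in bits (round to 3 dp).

H = −Σ pᵢ log₂ pᵢ.
−0.09·log₂(0.09) = 0.3127
−0.14·log₂(0.14) = 0.3971
−0.15·log₂(0.15) = 0.4105
−0.19·log₂(0.19) = 0.4552
−0.18·log₂(0.18) = 0.4453
−0.25·log₂(0.25) = 0.5000
Sum ≈ 2.5208 → 2.521 bits.

2.521 bits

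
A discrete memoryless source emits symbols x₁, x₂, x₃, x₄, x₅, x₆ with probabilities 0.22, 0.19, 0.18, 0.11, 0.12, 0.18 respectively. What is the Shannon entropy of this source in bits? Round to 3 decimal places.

2.544 bits

H = −Σ pᵢ log₂ pᵢ.
−0.22·log₂(0.22) = 0.4806
−0.19·log₂(0.19) = 0.4552
−0.18·log₂(0.18) = 0.4453
−0.11·log₂(0.11) = 0.3503
−0.12·log₂(0.12) = 0.3671
−0.18·log₂(0.18) = 0.4453
Sum ≈ 2.5438 → 2.544 bits.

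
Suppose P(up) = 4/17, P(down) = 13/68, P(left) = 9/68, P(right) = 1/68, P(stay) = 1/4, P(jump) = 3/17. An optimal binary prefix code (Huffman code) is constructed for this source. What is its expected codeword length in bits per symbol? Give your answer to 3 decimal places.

Repeatedly combine the two least-probable nodes; the expected code length is the sum of the merged weights.
merge 1/68 + 9/68 → 5/34
merge 5/34 + 3/17 → 11/34
merge 13/68 + 4/17 → 29/68
merge 1/4 + 11/34 → 39/68
merge 29/68 + 39/68 → 1
L = 5/34 + 11/34 + 29/68 + 39/68 + 1 = 42/17 ≈ 2.471 bits/symbol.

2.471 bits/symbol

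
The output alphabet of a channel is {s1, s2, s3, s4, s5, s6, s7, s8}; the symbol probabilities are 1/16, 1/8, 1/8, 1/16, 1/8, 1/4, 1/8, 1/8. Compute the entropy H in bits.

Each probability is a power of 1/2, so log₂(1/p) is an integer.
H = Σ p·log₂(1/p) = 1/16·4 + 1/8·3 + 1/8·3 + 1/16·4 + 1/8·3 + 1/4·2 + 1/8·3 + 1/8·3 = 2.875 bits.

2.875 bits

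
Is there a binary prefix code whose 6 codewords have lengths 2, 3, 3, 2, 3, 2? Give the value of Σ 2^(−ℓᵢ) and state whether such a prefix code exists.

With common denominator 2^3 = 8: Σ 2^(−ℓᵢ) = 2/8 + 1/8 + 1/8 + 2/8 + 1/8 + 2/8 = 9/8 = 1.125.
Kraft's inequality requires Σ ≤ 1; here Σ = 1.125 > 1, so no such prefix code exists.

1.125; no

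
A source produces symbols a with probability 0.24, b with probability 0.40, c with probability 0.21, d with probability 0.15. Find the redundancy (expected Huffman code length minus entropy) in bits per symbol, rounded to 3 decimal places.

Entropy H = −Σ p log₂ p ≈ 1.9063 bits.
Huffman merges: 3/20+21/100→9/25; 6/25+9/25→3/5; 2/5+3/5→1. L = 49/25 ≈ 1.9600.
L − H = 1.9600 − 1.9063 = 0.054 bits.

0.054 bits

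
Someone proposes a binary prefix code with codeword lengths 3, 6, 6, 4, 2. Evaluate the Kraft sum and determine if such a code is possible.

0.46875; yes

With common denominator 2^6 = 64: Σ 2^(−ℓᵢ) = 8/64 + 1/64 + 1/64 + 4/64 + 16/64 = 30/64 = 0.46875.
Kraft's inequality requires Σ ≤ 1; here Σ = 0.46875 ≤ 1, so such a prefix code exists.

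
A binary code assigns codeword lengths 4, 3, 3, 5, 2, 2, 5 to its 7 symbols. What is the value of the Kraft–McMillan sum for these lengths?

0.875

With common denominator 2^5 = 32: Σ 2^(−ℓᵢ) = 2/32 + 4/32 + 4/32 + 1/32 + 8/32 + 8/32 + 1/32 = 28/32 = 0.875.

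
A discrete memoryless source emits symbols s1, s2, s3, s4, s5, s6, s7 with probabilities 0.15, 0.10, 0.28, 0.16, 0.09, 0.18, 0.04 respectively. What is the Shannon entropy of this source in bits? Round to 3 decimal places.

H = −Σ pᵢ log₂ pᵢ.
−0.15·log₂(0.15) = 0.4105
−0.10·log₂(0.10) = 0.3322
−0.28·log₂(0.28) = 0.5142
−0.16·log₂(0.16) = 0.4230
−0.09·log₂(0.09) = 0.3127
−0.18·log₂(0.18) = 0.4453
−0.04·log₂(0.04) = 0.1858
Sum ≈ 2.6237 → 2.624 bits.

2.624 bits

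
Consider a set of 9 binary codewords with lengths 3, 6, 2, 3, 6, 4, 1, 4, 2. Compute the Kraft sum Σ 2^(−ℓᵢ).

1.40625

With common denominator 2^6 = 64: Σ 2^(−ℓᵢ) = 8/64 + 1/64 + 16/64 + 8/64 + 1/64 + 4/64 + 32/64 + 4/64 + 16/64 = 90/64 = 1.40625.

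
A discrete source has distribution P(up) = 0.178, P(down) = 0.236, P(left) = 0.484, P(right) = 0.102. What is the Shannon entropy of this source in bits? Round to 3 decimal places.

1.777 bits

H = −Σ pᵢ log₂ pᵢ.
−0.178·log₂(0.178) = 0.4432
−0.236·log₂(0.236) = 0.4916
−0.484·log₂(0.484) = 0.5067
−0.102·log₂(0.102) = 0.3359
Sum ≈ 1.7775 → 1.777 bits.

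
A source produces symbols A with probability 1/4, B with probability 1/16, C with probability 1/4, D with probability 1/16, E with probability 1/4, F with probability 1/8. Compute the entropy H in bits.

Each probability is a power of 1/2, so log₂(1/p) is an integer.
H = Σ p·log₂(1/p) = 1/4·2 + 1/16·4 + 1/4·2 + 1/16·4 + 1/4·2 + 1/8·3 = 2.375 bits.

2.375 bits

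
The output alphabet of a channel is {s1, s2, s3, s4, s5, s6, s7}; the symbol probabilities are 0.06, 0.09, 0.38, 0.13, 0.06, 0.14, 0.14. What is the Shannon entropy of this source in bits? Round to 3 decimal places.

2.507 bits

H = −Σ pᵢ log₂ pᵢ.
−0.06·log₂(0.06) = 0.2435
−0.09·log₂(0.09) = 0.3127
−0.38·log₂(0.38) = 0.5305
−0.13·log₂(0.13) = 0.3826
−0.06·log₂(0.06) = 0.2435
−0.14·log₂(0.14) = 0.3971
−0.14·log₂(0.14) = 0.3971
Sum ≈ 2.5070 → 2.507 bits.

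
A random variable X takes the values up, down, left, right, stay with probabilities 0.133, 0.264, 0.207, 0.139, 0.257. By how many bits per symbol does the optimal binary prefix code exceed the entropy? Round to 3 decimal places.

Entropy H = −Σ p log₂ p ≈ 2.2642 bits.
Huffman merges: 133/1000+139/1000→34/125; 207/1000+257/1000→58/125; 33/125+34/125→67/125; 58/125+67/125→1. L = 284/125 ≈ 2.2720.
L − H = 2.2720 − 2.2642 = 0.008 bits.

0.008 bits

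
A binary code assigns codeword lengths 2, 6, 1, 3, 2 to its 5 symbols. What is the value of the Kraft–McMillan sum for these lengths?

1.140625

With common denominator 2^6 = 64: Σ 2^(−ℓᵢ) = 16/64 + 1/64 + 32/64 + 8/64 + 16/64 = 73/64 = 1.140625.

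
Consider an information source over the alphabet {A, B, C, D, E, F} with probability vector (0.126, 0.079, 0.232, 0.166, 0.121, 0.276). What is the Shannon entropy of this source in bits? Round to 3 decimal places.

2.466 bits

H = −Σ pᵢ log₂ pᵢ.
−0.126·log₂(0.126) = 0.3766
−0.079·log₂(0.079) = 0.2893
−0.232·log₂(0.232) = 0.4890
−0.166·log₂(0.166) = 0.4301
−0.121·log₂(0.121) = 0.3687
−0.276·log₂(0.276) = 0.5126
Sum ≈ 2.4662 → 2.466 bits.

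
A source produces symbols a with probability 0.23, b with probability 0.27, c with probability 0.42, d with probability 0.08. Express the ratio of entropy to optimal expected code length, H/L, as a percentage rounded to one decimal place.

Entropy H = −Σ p log₂ p ≈ 1.8148 bits.
Huffman merges: 2/25+23/100→31/100; 27/100+31/100→29/50; 21/50+29/50→1. L = 189/100 ≈ 1.8900.
Efficiency = H/L = 1.8148/1.8900 = 96.0%.

96.0%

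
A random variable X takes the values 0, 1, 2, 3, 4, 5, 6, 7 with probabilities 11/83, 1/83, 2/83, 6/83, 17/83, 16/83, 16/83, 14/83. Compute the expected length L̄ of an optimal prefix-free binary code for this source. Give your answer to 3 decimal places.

Repeatedly combine the two least-probable nodes; the expected code length is the sum of the merged weights.
merge 1/83 + 2/83 → 3/83
merge 3/83 + 6/83 → 9/83
merge 9/83 + 11/83 → 20/83
merge 14/83 + 16/83 → 30/83
merge 16/83 + 17/83 → 33/83
merge 20/83 + 30/83 → 50/83
merge 33/83 + 50/83 → 1
L = 3/83 + 9/83 + 20/83 + 30/83 + 33/83 + 50/83 + 1 = 228/83 ≈ 2.747 bits/symbol.

2.747 bits/symbol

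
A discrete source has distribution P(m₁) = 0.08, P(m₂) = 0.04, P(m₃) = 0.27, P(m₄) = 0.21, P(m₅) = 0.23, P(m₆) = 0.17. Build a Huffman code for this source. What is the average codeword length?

Repeatedly combine the two least-probable nodes; the expected code length is the sum of the merged weights.
merge 1/25 + 2/25 → 3/25
merge 3/25 + 17/100 → 29/100
merge 21/100 + 23/100 → 11/25
merge 27/100 + 29/100 → 14/25
merge 11/25 + 14/25 → 1
L = 3/25 + 29/100 + 11/25 + 14/25 + 1 = 241/100 = 2.41 bits/symbol.

2.41 bits/symbol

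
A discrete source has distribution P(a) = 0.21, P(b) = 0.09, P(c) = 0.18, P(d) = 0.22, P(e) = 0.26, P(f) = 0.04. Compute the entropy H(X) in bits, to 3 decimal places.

2.402 bits

H = −Σ pᵢ log₂ pᵢ.
−0.21·log₂(0.21) = 0.4728
−0.09·log₂(0.09) = 0.3127
−0.18·log₂(0.18) = 0.4453
−0.22·log₂(0.22) = 0.4806
−0.26·log₂(0.26) = 0.5053
−0.04·log₂(0.04) = 0.1858
Sum ≈ 2.4024 → 2.402 bits.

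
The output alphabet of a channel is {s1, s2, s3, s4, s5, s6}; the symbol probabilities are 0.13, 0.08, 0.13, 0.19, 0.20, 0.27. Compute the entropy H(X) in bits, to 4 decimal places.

2.4864 bits

H = −Σ pᵢ log₂ pᵢ.
−0.13·log₂(0.13) = 0.3826
−0.08·log₂(0.08) = 0.2915
−0.13·log₂(0.13) = 0.3826
−0.19·log₂(0.19) = 0.4552
−0.20·log₂(0.20) = 0.4644
−0.27·log₂(0.27) = 0.5100
Sum ≈ 2.4864 → 2.4864 bits.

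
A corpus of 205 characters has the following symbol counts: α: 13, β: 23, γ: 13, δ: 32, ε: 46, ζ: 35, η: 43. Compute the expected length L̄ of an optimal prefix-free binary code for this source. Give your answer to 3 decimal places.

Probabilities are the counts divided by 205.
Repeatedly combine the two least-probable nodes; the expected code length is the sum of the merged weights.
merge 13/205 + 13/205 → 26/205
merge 23/205 + 26/205 → 49/205
merge 32/205 + 7/41 → 67/205
merge 43/205 + 46/205 → 89/205
merge 49/205 + 67/205 → 116/205
merge 89/205 + 116/205 → 1
L = 26/205 + 49/205 + 67/205 + 89/205 + 116/205 + 1 = 552/205 ≈ 2.693 bits/symbol.

2.693 bits/symbol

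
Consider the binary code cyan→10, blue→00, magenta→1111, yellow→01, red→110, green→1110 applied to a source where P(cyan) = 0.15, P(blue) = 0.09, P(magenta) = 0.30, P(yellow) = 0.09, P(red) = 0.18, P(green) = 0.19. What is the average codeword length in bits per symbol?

L̄ = Σ pᵢ·ℓᵢ = 0.15·2 + 0.09·2 + 0.30·4 + 0.09·2 + 0.18·3 + 0.19·4 = 3.16 bits/symbol.

3.16 bits/symbol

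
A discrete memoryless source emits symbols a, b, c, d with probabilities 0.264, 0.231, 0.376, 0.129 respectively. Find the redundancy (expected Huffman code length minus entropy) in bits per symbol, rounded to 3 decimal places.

Entropy H = −Σ p log₂ p ≈ 1.9073 bits.
Huffman merges: 129/1000+231/1000→9/25; 33/125+9/25→78/125; 47/125+78/125→1. L = 248/125 ≈ 1.9840.
L − H = 1.9840 − 1.9073 = 0.077 bits.

0.077 bits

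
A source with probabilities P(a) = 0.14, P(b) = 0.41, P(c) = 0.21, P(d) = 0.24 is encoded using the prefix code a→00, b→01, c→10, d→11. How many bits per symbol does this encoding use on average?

2 bits/symbol

L̄ = Σ pᵢ·ℓᵢ = 0.14·2 + 0.41·2 + 0.21·2 + 0.24·2 = 2 bits/symbol.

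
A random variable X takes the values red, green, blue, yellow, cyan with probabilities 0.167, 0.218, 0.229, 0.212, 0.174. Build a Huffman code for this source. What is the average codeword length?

Repeatedly combine the two least-probable nodes; the expected code length is the sum of the merged weights.
merge 167/1000 + 87/500 → 341/1000
merge 53/250 + 109/500 → 43/100
merge 229/1000 + 341/1000 → 57/100
merge 43/100 + 57/100 → 1
L = 341/1000 + 43/100 + 57/100 + 1 = 2341/1000 = 2.341 bits/symbol.

2.341 bits/symbol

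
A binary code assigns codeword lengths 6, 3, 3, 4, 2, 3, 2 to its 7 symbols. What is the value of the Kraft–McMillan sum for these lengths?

0.953125

With common denominator 2^6 = 64: Σ 2^(−ℓᵢ) = 1/64 + 8/64 + 8/64 + 4/64 + 16/64 + 8/64 + 16/64 = 61/64 = 0.953125.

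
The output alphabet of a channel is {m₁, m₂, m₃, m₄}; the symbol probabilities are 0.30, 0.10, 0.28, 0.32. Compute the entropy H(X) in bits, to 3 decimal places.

H = −Σ pᵢ log₂ pᵢ.
−0.30·log₂(0.30) = 0.5211
−0.10·log₂(0.10) = 0.3322
−0.28·log₂(0.28) = 0.5142
−0.32·log₂(0.32) = 0.5260
Sum ≈ 1.8935 → 1.894 bits.

1.894 bits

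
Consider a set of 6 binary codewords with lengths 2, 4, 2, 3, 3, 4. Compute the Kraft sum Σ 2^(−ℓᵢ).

With common denominator 2^4 = 16: Σ 2^(−ℓᵢ) = 4/16 + 1/16 + 4/16 + 2/16 + 2/16 + 1/16 = 14/16 = 0.875.

0.875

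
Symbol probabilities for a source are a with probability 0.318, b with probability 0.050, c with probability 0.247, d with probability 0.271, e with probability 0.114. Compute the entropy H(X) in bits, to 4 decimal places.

2.1076 bits

H = −Σ pᵢ log₂ pᵢ.
−0.318·log₂(0.318) = 0.5256
−0.050·log₂(0.050) = 0.2161
−0.247·log₂(0.247) = 0.4983
−0.271·log₂(0.271) = 0.5105
−0.114·log₂(0.114) = 0.3571
Sum ≈ 2.1076 → 2.1076 bits.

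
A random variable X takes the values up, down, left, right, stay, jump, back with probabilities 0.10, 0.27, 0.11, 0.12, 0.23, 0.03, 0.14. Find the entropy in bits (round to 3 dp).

2.596 bits

H = −Σ pᵢ log₂ pᵢ.
−0.10·log₂(0.10) = 0.3322
−0.27·log₂(0.27) = 0.5100
−0.11·log₂(0.11) = 0.3503
−0.12·log₂(0.12) = 0.3671
−0.23·log₂(0.23) = 0.4877
−0.03·log₂(0.03) = 0.1518
−0.14·log₂(0.14) = 0.3971
Sum ≈ 2.5961 → 2.596 bits.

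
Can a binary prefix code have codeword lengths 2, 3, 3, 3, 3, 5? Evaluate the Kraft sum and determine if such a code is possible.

With common denominator 2^5 = 32: Σ 2^(−ℓᵢ) = 8/32 + 4/32 + 4/32 + 4/32 + 4/32 + 1/32 = 25/32 = 0.78125.
Kraft's inequality requires Σ ≤ 1; here Σ = 0.78125 ≤ 1, so such a prefix code exists.

0.78125; yes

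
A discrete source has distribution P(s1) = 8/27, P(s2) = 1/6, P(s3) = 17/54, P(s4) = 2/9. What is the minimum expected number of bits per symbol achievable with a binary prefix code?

2 bits/symbol

Repeatedly combine the two least-probable nodes; the expected code length is the sum of the merged weights.
merge 1/6 + 2/9 → 7/18
merge 8/27 + 17/54 → 11/18
merge 7/18 + 11/18 → 1
L = 7/18 + 11/18 + 1 = 2 bits/symbol.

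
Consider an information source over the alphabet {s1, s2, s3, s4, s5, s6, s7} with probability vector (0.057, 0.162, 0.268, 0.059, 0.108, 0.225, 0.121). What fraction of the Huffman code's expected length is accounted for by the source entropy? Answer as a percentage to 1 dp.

Entropy H = −Σ p log₂ p ≈ 2.6107 bits.
Huffman merges: 57/1000+59/1000→29/250; 27/250+29/250→28/125; 121/1000+81/500→283/1000; 28/125+9/40→449/1000; 67/250+283/1000→551/1000; 449/1000+551/1000→1. L = 2623/1000 ≈ 2.6230.
Efficiency = H/L = 2.6107/2.6230 = 99.5%.

99.5%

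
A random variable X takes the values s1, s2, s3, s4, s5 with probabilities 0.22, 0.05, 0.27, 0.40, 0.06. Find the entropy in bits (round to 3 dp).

H = −Σ pᵢ log₂ pᵢ.
−0.22·log₂(0.22) = 0.4806
−0.05·log₂(0.05) = 0.2161
−0.27·log₂(0.27) = 0.5100
−0.40·log₂(0.40) = 0.5288
−0.06·log₂(0.06) = 0.2435
Sum ≈ 1.9790 → 1.979 bits.

1.979 bits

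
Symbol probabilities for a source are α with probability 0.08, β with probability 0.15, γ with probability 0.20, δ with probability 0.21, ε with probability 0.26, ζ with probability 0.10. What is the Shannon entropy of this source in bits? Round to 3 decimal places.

H = −Σ pᵢ log₂ pᵢ.
−0.08·log₂(0.08) = 0.2915
−0.15·log₂(0.15) = 0.4105
−0.20·log₂(0.20) = 0.4644
−0.21·log₂(0.21) = 0.4728
−0.26·log₂(0.26) = 0.5053
−0.10·log₂(0.10) = 0.3322
Sum ≈ 2.4767 → 2.477 bits.

2.477 bits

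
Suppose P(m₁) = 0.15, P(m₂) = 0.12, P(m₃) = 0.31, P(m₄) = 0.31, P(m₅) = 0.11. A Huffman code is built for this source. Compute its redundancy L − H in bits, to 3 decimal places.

Entropy H = −Σ p log₂ p ≈ 2.1755 bits.
Huffman merges: 11/100+3/25→23/100; 3/20+23/100→19/50; 31/100+31/100→31/50; 19/50+31/50→1. L = 223/100 ≈ 2.2300.
L − H = 2.2300 − 2.1755 = 0.055 bits.

0.055 bits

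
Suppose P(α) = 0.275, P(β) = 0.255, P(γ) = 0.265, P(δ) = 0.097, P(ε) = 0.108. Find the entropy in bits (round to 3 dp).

2.196 bits

H = −Σ pᵢ log₂ pᵢ.
−0.275·log₂(0.275) = 0.5122
−0.255·log₂(0.255) = 0.5027
−0.265·log₂(0.265) = 0.5077
−0.097·log₂(0.097) = 0.3265
−0.108·log₂(0.108) = 0.3468
Sum ≈ 2.1959 → 2.196 bits.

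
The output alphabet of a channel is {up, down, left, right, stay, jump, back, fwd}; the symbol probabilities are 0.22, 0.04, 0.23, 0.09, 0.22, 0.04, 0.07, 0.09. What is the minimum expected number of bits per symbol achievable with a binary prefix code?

Repeatedly combine the two least-probable nodes; the expected code length is the sum of the merged weights.
merge 1/25 + 1/25 → 2/25
merge 7/100 + 2/25 → 3/20
merge 9/100 + 9/100 → 9/50
merge 3/20 + 9/50 → 33/100
merge 11/50 + 11/50 → 11/25
merge 23/100 + 33/100 → 14/25
merge 11/25 + 14/25 → 1
L = 2/25 + 3/20 + 9/50 + 33/100 + 11/25 + 14/25 + 1 = 137/50 = 2.74 bits/symbol.

2.74 bits/symbol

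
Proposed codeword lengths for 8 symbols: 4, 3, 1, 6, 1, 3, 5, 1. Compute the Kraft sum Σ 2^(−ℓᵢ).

With common denominator 2^6 = 64: Σ 2^(−ℓᵢ) = 4/64 + 8/64 + 32/64 + 1/64 + 32/64 + 8/64 + 2/64 + 32/64 = 119/64 = 1.859375.

1.859375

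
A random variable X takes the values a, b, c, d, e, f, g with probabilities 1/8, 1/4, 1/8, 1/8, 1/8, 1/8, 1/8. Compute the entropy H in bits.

2.75 bits

Each probability is a power of 1/2, so log₂(1/p) is an integer.
H = Σ p·log₂(1/p) = 1/8·3 + 1/4·2 + 1/8·3 + 1/8·3 + 1/8·3 + 1/8·3 + 1/8·3 = 2.75 bits.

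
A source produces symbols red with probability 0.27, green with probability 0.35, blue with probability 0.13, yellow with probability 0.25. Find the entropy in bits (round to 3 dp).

H = −Σ pᵢ log₂ pᵢ.
−0.27·log₂(0.27) = 0.5100
−0.35·log₂(0.35) = 0.5301
−0.13·log₂(0.13) = 0.3826
−0.25·log₂(0.25) = 0.5000
Sum ≈ 1.9228 → 1.923 bits.

1.923 bits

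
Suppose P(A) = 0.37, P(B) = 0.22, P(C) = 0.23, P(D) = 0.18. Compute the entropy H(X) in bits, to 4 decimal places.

H = −Σ pᵢ log₂ pᵢ.
−0.37·log₂(0.37) = 0.5307
−0.22·log₂(0.22) = 0.4806
−0.23·log₂(0.23) = 0.4877
−0.18·log₂(0.18) = 0.4453
Sum ≈ 1.9443 → 1.9443 bits.

1.9443 bits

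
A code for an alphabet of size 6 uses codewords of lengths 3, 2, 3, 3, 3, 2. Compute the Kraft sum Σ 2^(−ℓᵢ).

1

With common denominator 2^3 = 8: Σ 2^(−ℓᵢ) = 1/8 + 2/8 + 1/8 + 1/8 + 1/8 + 2/8 = 8/8 = 1.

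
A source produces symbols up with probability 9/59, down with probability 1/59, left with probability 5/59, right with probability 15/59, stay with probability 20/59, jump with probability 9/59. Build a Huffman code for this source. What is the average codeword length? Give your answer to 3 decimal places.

Repeatedly combine the two least-probable nodes; the expected code length is the sum of the merged weights.
merge 1/59 + 5/59 → 6/59
merge 6/59 + 9/59 → 15/59
merge 9/59 + 15/59 → 24/59
merge 15/59 + 20/59 → 35/59
merge 24/59 + 35/59 → 1
L = 6/59 + 15/59 + 24/59 + 35/59 + 1 = 139/59 ≈ 2.356 bits/symbol.

2.356 bits/symbol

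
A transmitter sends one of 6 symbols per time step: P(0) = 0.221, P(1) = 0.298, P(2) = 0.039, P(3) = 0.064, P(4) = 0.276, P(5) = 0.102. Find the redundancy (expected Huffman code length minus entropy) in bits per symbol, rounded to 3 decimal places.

Entropy H = −Σ p log₂ p ≈ 2.2867 bits.
Huffman merges: 39/1000+8/125→103/1000; 51/500+103/1000→41/200; 41/200+221/1000→213/500; 69/250+149/500→287/500; 213/500+287/500→1. L = 577/250 ≈ 2.3080.
L − H = 2.3080 − 2.2867 = 0.021 bits.

0.021 bits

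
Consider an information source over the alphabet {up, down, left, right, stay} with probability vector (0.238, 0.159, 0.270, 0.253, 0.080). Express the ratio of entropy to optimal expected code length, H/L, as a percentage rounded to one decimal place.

Entropy H = −Σ p log₂ p ≈ 2.2179 bits.
Huffman merges: 2/25+159/1000→239/1000; 119/500+239/1000→477/1000; 253/1000+27/100→523/1000; 477/1000+523/1000→1. L = 2239/1000 ≈ 2.2390.
Efficiency = H/L = 2.2179/2.2390 = 99.1%.

99.1%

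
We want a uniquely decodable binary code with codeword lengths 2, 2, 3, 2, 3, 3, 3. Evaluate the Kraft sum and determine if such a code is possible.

With common denominator 2^3 = 8: Σ 2^(−ℓᵢ) = 2/8 + 2/8 + 1/8 + 2/8 + 1/8 + 1/8 + 1/8 = 10/8 = 1.25.
Kraft's inequality requires Σ ≤ 1; here Σ = 1.25 > 1, so no such prefix code exists.

1.25; no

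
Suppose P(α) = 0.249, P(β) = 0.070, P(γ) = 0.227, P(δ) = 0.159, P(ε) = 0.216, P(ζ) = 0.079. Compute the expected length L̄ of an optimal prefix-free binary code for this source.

Repeatedly combine the two least-probable nodes; the expected code length is the sum of the merged weights.
merge 7/100 + 79/1000 → 149/1000
merge 149/1000 + 159/1000 → 77/250
merge 27/125 + 227/1000 → 443/1000
merge 249/1000 + 77/250 → 557/1000
merge 443/1000 + 557/1000 → 1
L = 149/1000 + 77/250 + 443/1000 + 557/1000 + 1 = 2457/1000 = 2.457 bits/symbol.

2.457 bits/symbol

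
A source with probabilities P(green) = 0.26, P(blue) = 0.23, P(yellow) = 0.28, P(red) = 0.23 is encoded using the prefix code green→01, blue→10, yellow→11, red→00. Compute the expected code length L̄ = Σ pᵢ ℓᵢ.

L̄ = Σ pᵢ·ℓᵢ = 0.26·2 + 0.23·2 + 0.28·2 + 0.23·2 = 2 bits/symbol.

2 bits/symbol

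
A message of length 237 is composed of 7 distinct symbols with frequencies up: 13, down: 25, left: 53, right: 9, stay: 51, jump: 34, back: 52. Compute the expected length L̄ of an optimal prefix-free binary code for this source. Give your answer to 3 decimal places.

Probabilities are the counts divided by 237.
Repeatedly combine the two least-probable nodes; the expected code length is the sum of the merged weights.
merge 3/79 + 13/237 → 22/237
merge 22/237 + 25/237 → 47/237
merge 34/237 + 47/237 → 27/79
merge 17/79 + 52/237 → 103/237
merge 53/237 + 27/79 → 134/237
merge 103/237 + 134/237 → 1
L = 22/237 + 47/237 + 27/79 + 103/237 + 134/237 + 1 = 208/79 ≈ 2.633 bits/symbol.

2.633 bits/symbol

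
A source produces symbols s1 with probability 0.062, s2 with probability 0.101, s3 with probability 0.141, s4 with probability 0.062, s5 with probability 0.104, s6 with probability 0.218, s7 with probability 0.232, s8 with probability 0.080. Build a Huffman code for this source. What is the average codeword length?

Repeatedly combine the two least-probable nodes; the expected code length is the sum of the merged weights.
merge 31/500 + 31/500 → 31/250
merge 2/25 + 101/1000 → 181/1000
merge 13/125 + 31/250 → 57/250
merge 141/1000 + 181/1000 → 161/500
merge 109/500 + 57/250 → 223/500
merge 29/125 + 161/500 → 277/500
merge 223/500 + 277/500 → 1
L = 31/250 + 181/1000 + 57/250 + 161/500 + 223/500 + 277/500 + 1 = 571/200 = 2.855 bits/symbol.

2.855 bits/symbol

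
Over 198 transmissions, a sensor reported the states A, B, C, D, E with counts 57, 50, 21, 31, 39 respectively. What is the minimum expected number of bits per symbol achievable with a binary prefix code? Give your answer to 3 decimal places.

Probabilities are the counts divided by 198.
Repeatedly combine the two least-probable nodes; the expected code length is the sum of the merged weights.
merge 7/66 + 31/198 → 26/99
merge 13/66 + 25/99 → 89/198
merge 26/99 + 19/66 → 109/198
merge 89/198 + 109/198 → 1
L = 26/99 + 89/198 + 109/198 + 1 = 224/99 ≈ 2.263 bits/symbol.

2.263 bits/symbol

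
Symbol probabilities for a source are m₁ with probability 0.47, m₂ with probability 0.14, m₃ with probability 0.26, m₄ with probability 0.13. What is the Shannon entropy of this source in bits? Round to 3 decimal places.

H = −Σ pᵢ log₂ pᵢ.
−0.47·log₂(0.47) = 0.5120
−0.14·log₂(0.14) = 0.3971
−0.26·log₂(0.26) = 0.5053
−0.13·log₂(0.13) = 0.3826
Sum ≈ 1.7970 → 1.797 bits.

1.797 bits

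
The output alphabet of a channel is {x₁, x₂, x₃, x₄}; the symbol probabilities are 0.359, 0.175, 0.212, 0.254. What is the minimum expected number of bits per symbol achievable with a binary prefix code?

2 bits/symbol

Repeatedly combine the two least-probable nodes; the expected code length is the sum of the merged weights.
merge 7/40 + 53/250 → 387/1000
merge 127/500 + 359/1000 → 613/1000
merge 387/1000 + 613/1000 → 1
L = 387/1000 + 613/1000 + 1 = 2 bits/symbol.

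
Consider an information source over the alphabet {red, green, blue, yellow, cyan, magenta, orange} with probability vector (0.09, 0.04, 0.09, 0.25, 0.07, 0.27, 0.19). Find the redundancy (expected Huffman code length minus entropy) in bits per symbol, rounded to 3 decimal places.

0.035 bits

Entropy H = −Σ p log₂ p ≈ 2.5449 bits.
Huffman merges: 1/25+7/100→11/100; 9/100+9/100→9/50; 11/100+9/50→29/100; 19/100+1/4→11/25; 27/100+29/100→14/25; 11/25+14/25→1. L = 129/50 ≈ 2.5800.
L − H = 2.5800 − 2.5449 = 0.035 bits.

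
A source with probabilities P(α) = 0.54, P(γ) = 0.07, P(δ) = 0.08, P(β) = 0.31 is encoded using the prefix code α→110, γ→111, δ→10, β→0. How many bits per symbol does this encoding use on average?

2.3 bits/symbol

L̄ = Σ pᵢ·ℓᵢ = 0.54·3 + 0.07·3 + 0.08·2 + 0.31·1 = 2.3 bits/symbol.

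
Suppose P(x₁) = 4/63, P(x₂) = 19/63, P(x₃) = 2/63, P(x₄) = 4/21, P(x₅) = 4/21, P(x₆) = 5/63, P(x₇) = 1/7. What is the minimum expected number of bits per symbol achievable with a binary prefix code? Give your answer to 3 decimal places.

2.587 bits/symbol

Repeatedly combine the two least-probable nodes; the expected code length is the sum of the merged weights.
merge 2/63 + 4/63 → 2/21
merge 5/63 + 2/21 → 11/63
merge 1/7 + 11/63 → 20/63
merge 4/21 + 4/21 → 8/21
merge 19/63 + 20/63 → 13/21
merge 8/21 + 13/21 → 1
L = 2/21 + 11/63 + 20/63 + 8/21 + 13/21 + 1 = 163/63 ≈ 2.587 bits/symbol.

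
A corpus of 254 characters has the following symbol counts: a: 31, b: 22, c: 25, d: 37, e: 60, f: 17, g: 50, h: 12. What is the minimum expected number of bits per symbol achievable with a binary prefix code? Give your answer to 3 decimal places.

Probabilities are the counts divided by 254.
Repeatedly combine the two least-probable nodes; the expected code length is the sum of the merged weights.
merge 6/127 + 17/254 → 29/254
merge 11/127 + 25/254 → 47/254
merge 29/254 + 31/254 → 30/127
merge 37/254 + 47/254 → 42/127
merge 25/127 + 30/127 → 55/127
merge 30/127 + 42/127 → 72/127
merge 55/127 + 72/127 → 1
L = 29/254 + 47/254 + 30/127 + 42/127 + 55/127 + 72/127 + 1 = 364/127 ≈ 2.866 bits/symbol.

2.866 bits/symbol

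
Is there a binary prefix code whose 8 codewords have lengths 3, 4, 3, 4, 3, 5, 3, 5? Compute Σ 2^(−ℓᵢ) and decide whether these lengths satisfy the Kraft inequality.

0.6875; yes

With common denominator 2^5 = 32: Σ 2^(−ℓᵢ) = 4/32 + 2/32 + 4/32 + 2/32 + 4/32 + 1/32 + 4/32 + 1/32 = 22/32 = 0.6875.
Kraft's inequality requires Σ ≤ 1; here Σ = 0.6875 ≤ 1, so such a prefix code exists.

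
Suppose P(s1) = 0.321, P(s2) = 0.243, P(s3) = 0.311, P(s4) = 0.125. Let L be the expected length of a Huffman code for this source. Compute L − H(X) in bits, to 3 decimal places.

0.079 bits

Entropy H = −Σ p log₂ p ≈ 1.9212 bits.
Huffman merges: 1/8+243/1000→46/125; 311/1000+321/1000→79/125; 46/125+79/125→1. L = 2 ≈ 2.0000.
L − H = 2.0000 − 1.9212 = 0.079 bits.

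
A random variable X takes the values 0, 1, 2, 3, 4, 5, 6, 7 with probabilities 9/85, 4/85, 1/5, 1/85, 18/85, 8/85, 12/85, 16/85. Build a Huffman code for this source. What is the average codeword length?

Repeatedly combine the two least-probable nodes; the expected code length is the sum of the merged weights.
merge 1/85 + 4/85 → 1/17
merge 1/17 + 8/85 → 13/85
merge 9/85 + 12/85 → 21/85
merge 13/85 + 16/85 → 29/85
merge 1/5 + 18/85 → 7/17
merge 21/85 + 29/85 → 10/17
merge 7/17 + 10/17 → 1
L = 1/17 + 13/85 + 21/85 + 29/85 + 7/17 + 10/17 + 1 = 14/5 = 2.8 bits/symbol.

2.8 bits/symbol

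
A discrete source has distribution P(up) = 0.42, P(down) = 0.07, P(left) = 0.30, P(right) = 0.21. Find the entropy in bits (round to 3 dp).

1.788 bits

H = −Σ pᵢ log₂ pᵢ.
−0.42·log₂(0.42) = 0.5256
−0.07·log₂(0.07) = 0.2686
−0.30·log₂(0.30) = 0.5211
−0.21·log₂(0.21) = 0.4728
Sum ≈ 1.7881 → 1.788 bits.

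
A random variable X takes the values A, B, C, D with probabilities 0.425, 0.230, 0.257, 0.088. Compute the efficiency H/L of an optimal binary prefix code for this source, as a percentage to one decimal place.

Entropy H = −Σ p log₂ p ≈ 1.8246 bits.
Huffman merges: 11/125+23/100→159/500; 257/1000+159/500→23/40; 17/40+23/40→1. L = 1893/1000 ≈ 1.8930.
Efficiency = H/L = 1.8246/1.8930 = 96.4%.

96.4%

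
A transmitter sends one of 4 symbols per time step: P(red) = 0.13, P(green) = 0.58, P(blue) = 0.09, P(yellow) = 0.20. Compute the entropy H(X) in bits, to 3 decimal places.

1.615 bits

H = −Σ pᵢ log₂ pᵢ.
−0.13·log₂(0.13) = 0.3826
−0.58·log₂(0.58) = 0.4558
−0.09·log₂(0.09) = 0.3127
−0.20·log₂(0.20) = 0.4644
Sum ≈ 1.6155 → 1.615 bits.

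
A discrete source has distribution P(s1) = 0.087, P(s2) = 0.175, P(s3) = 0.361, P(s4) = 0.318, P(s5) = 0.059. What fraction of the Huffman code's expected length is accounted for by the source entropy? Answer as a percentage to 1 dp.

Entropy H = −Σ p log₂ p ≈ 2.0437 bits.
Huffman merges: 59/1000+87/1000→73/500; 73/500+7/40→321/1000; 159/500+321/1000→639/1000; 361/1000+639/1000→1. L = 1053/500 ≈ 2.1060.
Efficiency = H/L = 2.0437/2.1060 = 97.0%.

97.0%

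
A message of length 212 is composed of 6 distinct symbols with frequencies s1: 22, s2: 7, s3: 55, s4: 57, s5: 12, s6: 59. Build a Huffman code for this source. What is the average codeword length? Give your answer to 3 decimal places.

2.283 bits/symbol

Probabilities are the counts divided by 212.
Repeatedly combine the two least-probable nodes; the expected code length is the sum of the merged weights.
merge 7/212 + 3/53 → 19/212
merge 19/212 + 11/106 → 41/212
merge 41/212 + 55/212 → 24/53
merge 57/212 + 59/212 → 29/53
merge 24/53 + 29/53 → 1
L = 19/212 + 41/212 + 24/53 + 29/53 + 1 = 121/53 ≈ 2.283 bits/symbol.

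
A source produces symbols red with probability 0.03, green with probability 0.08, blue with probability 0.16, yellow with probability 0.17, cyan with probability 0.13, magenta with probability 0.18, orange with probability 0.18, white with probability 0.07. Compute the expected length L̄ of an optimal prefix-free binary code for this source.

Repeatedly combine the two least-probable nodes; the expected code length is the sum of the merged weights.
merge 3/100 + 7/100 → 1/10
merge 2/25 + 1/10 → 9/50
merge 13/100 + 4/25 → 29/100
merge 17/100 + 9/50 → 7/20
merge 9/50 + 9/50 → 9/25
merge 29/100 + 7/20 → 16/25
merge 9/25 + 16/25 → 1
L = 1/10 + 9/50 + 29/100 + 7/20 + 9/25 + 16/25 + 1 = 73/25 = 2.92 bits/symbol.

2.92 bits/symbol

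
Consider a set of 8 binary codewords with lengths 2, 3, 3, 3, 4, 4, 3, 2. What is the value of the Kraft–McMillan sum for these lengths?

With common denominator 2^4 = 16: Σ 2^(−ℓᵢ) = 4/16 + 2/16 + 2/16 + 2/16 + 1/16 + 1/16 + 2/16 + 4/16 = 18/16 = 1.125.

1.125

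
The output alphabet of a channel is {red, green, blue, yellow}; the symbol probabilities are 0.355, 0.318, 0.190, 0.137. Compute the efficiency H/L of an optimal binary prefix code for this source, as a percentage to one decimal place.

96.6%

Entropy H = −Σ p log₂ p ≈ 1.9041 bits.
Huffman merges: 137/1000+19/100→327/1000; 159/500+327/1000→129/200; 71/200+129/200→1. L = 493/250 ≈ 1.9720.
Efficiency = H/L = 1.9041/1.9720 = 96.6%.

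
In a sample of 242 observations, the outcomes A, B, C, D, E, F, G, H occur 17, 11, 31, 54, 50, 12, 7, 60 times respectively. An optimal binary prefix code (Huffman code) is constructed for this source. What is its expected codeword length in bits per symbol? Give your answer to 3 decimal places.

Probabilities are the counts divided by 242.
Repeatedly combine the two least-probable nodes; the expected code length is the sum of the merged weights.
merge 7/242 + 1/22 → 9/121
merge 6/121 + 17/242 → 29/242
merge 9/121 + 29/242 → 47/242
merge 31/242 + 47/242 → 39/121
merge 25/121 + 27/121 → 52/121
merge 30/121 + 39/121 → 69/121
merge 52/121 + 69/121 → 1
L = 9/121 + 29/242 + 47/242 + 39/121 + 52/121 + 69/121 + 1 = 328/121 ≈ 2.711 bits/symbol.

2.711 bits/symbol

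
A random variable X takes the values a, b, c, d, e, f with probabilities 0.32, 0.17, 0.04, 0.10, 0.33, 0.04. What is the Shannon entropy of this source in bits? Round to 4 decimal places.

H = −Σ pᵢ log₂ pᵢ.
−0.32·log₂(0.32) = 0.5260
−0.17·log₂(0.17) = 0.4346
−0.04·log₂(0.04) = 0.1858
−0.10·log₂(0.10) = 0.3322
−0.33·log₂(0.33) = 0.5278
−0.04·log₂(0.04) = 0.1858
Sum ≈ 2.1921 → 2.1921 bits.

2.1921 bits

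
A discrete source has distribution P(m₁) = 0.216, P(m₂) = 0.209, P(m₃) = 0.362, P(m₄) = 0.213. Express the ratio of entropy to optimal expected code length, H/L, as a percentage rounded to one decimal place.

97.8%

Entropy H = −Σ p log₂ p ≈ 1.9555 bits.
Huffman merges: 209/1000+213/1000→211/500; 27/125+181/500→289/500; 211/500+289/500→1. L = 2 ≈ 2.0000.
Efficiency = H/L = 1.9555/2.0000 = 97.8%.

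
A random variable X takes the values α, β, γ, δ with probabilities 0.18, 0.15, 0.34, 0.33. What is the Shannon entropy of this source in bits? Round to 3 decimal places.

1.913 bits

H = −Σ pᵢ log₂ pᵢ.
−0.18·log₂(0.18) = 0.4453
−0.15·log₂(0.15) = 0.4105
−0.34·log₂(0.34) = 0.5292
−0.33·log₂(0.33) = 0.5278
Sum ≈ 1.9128 → 1.913 bits.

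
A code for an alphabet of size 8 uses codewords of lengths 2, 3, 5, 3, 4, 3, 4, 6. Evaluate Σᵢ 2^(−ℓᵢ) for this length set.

With common denominator 2^6 = 64: Σ 2^(−ℓᵢ) = 16/64 + 8/64 + 2/64 + 8/64 + 4/64 + 8/64 + 4/64 + 1/64 = 51/64 = 0.796875.

0.796875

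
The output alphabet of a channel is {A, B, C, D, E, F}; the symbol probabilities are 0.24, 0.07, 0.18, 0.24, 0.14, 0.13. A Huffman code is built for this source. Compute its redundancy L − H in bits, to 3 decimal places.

Entropy H = −Σ p log₂ p ≈ 2.4819 bits.
Huffman merges: 7/100+13/100→1/5; 7/50+9/50→8/25; 1/5+6/25→11/25; 6/25+8/25→14/25; 11/25+14/25→1. L = 63/25 ≈ 2.5200.
L − H = 2.5200 − 2.4819 = 0.038 bits.

0.038 bits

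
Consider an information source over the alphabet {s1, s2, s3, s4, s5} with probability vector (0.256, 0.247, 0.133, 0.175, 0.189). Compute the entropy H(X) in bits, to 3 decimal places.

H = −Σ pᵢ log₂ pᵢ.
−0.256·log₂(0.256) = 0.5032
−0.247·log₂(0.247) = 0.4983
−0.133·log₂(0.133) = 0.3871
−0.175·log₂(0.175) = 0.4401
−0.189·log₂(0.189) = 0.4543
Sum ≈ 2.2830 → 2.283 bits.

2.283 bits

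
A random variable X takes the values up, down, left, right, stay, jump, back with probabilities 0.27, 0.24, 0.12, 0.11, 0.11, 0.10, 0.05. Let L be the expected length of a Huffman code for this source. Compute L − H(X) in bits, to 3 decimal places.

Entropy H = −Σ p log₂ p ≈ 2.6201 bits.
Huffman merges: 1/20+1/10→3/20; 11/100+11/100→11/50; 3/25+3/20→27/100; 11/50+6/25→23/50; 27/100+27/100→27/50; 23/50+27/50→1. L = 66/25 ≈ 2.6400.
L − H = 2.6400 − 2.6201 = 0.020 bits.

0.020 bits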